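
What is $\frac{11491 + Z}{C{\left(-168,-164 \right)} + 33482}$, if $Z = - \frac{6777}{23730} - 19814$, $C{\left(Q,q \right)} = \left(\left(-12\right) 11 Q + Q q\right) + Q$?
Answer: $- \frac{65837189}{656862220} \approx -0.10023$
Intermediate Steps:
$C{\left(Q,q \right)} = - 131 Q + Q q$ ($C{\left(Q,q \right)} = \left(- 132 Q + Q q\right) + Q = - 131 Q + Q q$)
$Z = - \frac{156730999}{7910}$ ($Z = \left(-6777\right) \frac{1}{23730} - 19814 = - \frac{2259}{7910} - 19814 = - \frac{156730999}{7910} \approx -19814.0$)
$\frac{11491 + Z}{C{\left(-168,-164 \right)} + 33482} = \frac{11491 - \frac{156730999}{7910}}{- 168 \left(-131 - 164\right) + 33482} = - \frac{65837189}{7910 \left(\left(-168\right) \left(-295\right) + 33482\right)} = - \frac{65837189}{7910 \left(49560 + 33482\right)} = - \frac{65837189}{7910 \cdot 83042} = \left(- \frac{65837189}{7910}\right) \frac{1}{83042} = - \frac{65837189}{656862220}$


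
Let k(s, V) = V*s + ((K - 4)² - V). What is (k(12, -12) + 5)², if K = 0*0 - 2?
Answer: 8281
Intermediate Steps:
K = -2 (K = 0 - 2 = -2)
k(s, V) = 36 - V + V*s (k(s, V) = V*s + ((-2 - 4)² - V) = V*s + ((-6)² - V) = V*s + (36 - V) = 36 - V + V*s)
(k(12, -12) + 5)² = ((36 - 1*(-12) - 12*12) + 5)² = ((36 + 12 - 144) + 5)² = (-96 + 5)² = (-91)² = 8281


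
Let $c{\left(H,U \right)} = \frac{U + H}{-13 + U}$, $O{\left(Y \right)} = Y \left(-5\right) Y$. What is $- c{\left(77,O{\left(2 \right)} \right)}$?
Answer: $\frac{19}{11} \approx 1.7273$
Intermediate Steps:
$O{\left(Y \right)} = - 5 Y^{2}$ ($O{\left(Y \right)} = - 5 Y Y = - 5 Y^{2}$)
$c{\left(H,U \right)} = \frac{H + U}{-13 + U}$
$- c{\left(77,O{\left(2 \right)} \right)} = - \frac{77 - 5 \cdot 2^{2}}{-13 - 5 \cdot 2^{2}} = - \frac{77 - 20}{-13 - 20} = - \frac{57}{-33} = - \frac{\left(-1\right) 57}{33} = \left(-1\right) \left(- \frac{19}{11}\right) = \frac{19}{11}$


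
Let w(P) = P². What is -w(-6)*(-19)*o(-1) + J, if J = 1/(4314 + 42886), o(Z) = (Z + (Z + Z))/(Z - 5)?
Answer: 16142401/47200 ≈ 342.00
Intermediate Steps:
o(Z) = 3*Z/(-5 + Z) (o(Z) = (Z + 2*Z)/(-5 + Z) = (3*Z)/(-5 + Z) = 3*Z/(-5 + Z))
J = 1/47200 ≈ 2.1186e-5
-w(-6)*(-19)*o(-1) + J = -(-6)²*(-19)*3*(-1)/(-5 - 1) + 1/47200 = -36*(-19)*3*(-1)/(-6) + 1/47200 = -(-684)*3*(-1)*(-⅙) + 1/47200 = -(-684)/2 + 1/47200 = -1*(-342) + 1/47200 = 342 + 1/47200 = 16142401/47200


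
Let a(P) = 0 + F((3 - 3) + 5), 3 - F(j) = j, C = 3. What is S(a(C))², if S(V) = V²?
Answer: 16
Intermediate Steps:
F(j) = 3 - j
a(P) = -2 (a(P) = 0 + (3 - ((3 - 3) + 5)) = 0 + (3 - (0 + 5)) = 0 + (3 - 1*5) = 0 + (3 - 5) = 0 - 2 = -2)
S(a(C))² = ((-2)²)² = 4² = 16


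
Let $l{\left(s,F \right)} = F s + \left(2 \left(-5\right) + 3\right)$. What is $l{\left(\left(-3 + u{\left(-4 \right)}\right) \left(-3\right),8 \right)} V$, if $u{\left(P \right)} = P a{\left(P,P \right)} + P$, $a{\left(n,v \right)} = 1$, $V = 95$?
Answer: $24415$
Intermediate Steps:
$u{\left(P \right)} = 2 P$ ($u{\left(P \right)} = P 1 + P = P + P = 2 P$)
$l{\left(s,F \right)} = -7 + F s$ ($l{\left(s,F \right)} = F s + \left(-10 + 3\right) = F s - 7 = -7 + F s$)
$l{\left(\left(-3 + u{\left(-4 \right)}\right) \left(-3\right),8 \right)} V = \left(-7 + 8 \left(-3 + 2 \left(-4\right)\right) \left(-3\right)\right) 95 = \left(-7 + 8 \left(-3 - 8\right) \left(-3\right)\right) 95 = \left(-7 + 8 \left(\left(-11\right) \left(-3\right)\right)\right) 95 = \left(-7 + 8 \cdot 33\right) 95 = \left(-7 + 264\right) 95 = 257 \cdot 95 = 24415$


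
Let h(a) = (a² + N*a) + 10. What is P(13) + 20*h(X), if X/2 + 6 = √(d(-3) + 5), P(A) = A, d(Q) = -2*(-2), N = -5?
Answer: 1533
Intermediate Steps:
d(Q) = 4
X = -6 (X = -12 + 2*√(4 + 5) = -12 + 2*√9 = -12 + 2*3 = -12 + 6 = -6)
h(a) = 10 + a² - 5*a (h(a) = (a² - 5*a) + 10 = 10 + a² - 5*a)
P(13) + 20*h(X) = 13 + 20*(10 + (-6)² - 5*(-6)) = 13 + 20*(10 + 36 + 30) = 13 + 20*76 = 13 + 1520 = 1533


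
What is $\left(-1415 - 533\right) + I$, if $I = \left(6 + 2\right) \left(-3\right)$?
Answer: $-1972$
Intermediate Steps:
$I = -24$ ($I = 8 \left(-3\right) = -24$)
$\left(-1415 - 533\right) + I = \left(-1415 - 533\right) - 24 = -1948 - 24 = -1972$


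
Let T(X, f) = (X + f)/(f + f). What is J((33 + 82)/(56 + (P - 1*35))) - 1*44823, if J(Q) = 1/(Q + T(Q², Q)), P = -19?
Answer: -15553577/347 ≈ -44823.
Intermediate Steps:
T(X, f) = (X + f)/(2*f) (T(X, f) = (X + f)/((2*f)) = (X + f)*(1/(2*f)) = (X + f)/(2*f))
J(Q) = 1/(Q + (Q + Q²)/(2*Q)) (J(Q) = 1/(Q + (Q² + Q)/(2*Q)) = 1/(Q + (Q + Q²)/(2*Q)))
J((33 + 82)/(56 + (P - 1*35))) - 1*44823 = 2/(1 + 3*((33 + 82)/(56 + (-19 - 1*35)))) - 1*44823 = 2/(1 + 3*(115/(56 + (-19 - 35)))) - 44823 = 2/(1 + 3*(115/(56 - 54))) - 44823 = 2/(1 + 3*(115/2)) - 44823 = 2/(1 + 345/2) - 44823 = 2/(347/2) - 44823 = 2*(2/347) - 44823 = 4/347 - 44823 = -15553577/347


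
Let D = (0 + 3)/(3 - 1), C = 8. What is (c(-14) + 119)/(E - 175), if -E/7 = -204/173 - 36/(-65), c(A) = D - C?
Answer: -2530125/3837302 ≈ -0.65935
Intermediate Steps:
D = 3/2 ≈ 1.5000
c(A) = -13/2 (c(A) = 3/2 - 1*8 = 3/2 - 8 = -13/2)
E = 49224/11245 (E = -7*(-204/173 - 36/(-65)) = -7*(-204*1/173 - 36*(-1/65)) = -7*(-204/173 + 36/65) = -7*(-7032/11245) = 49224/11245 ≈ 4.3774)
(c(-14) + 119)/(E - 175) = (-13/2 + 119)/(49224/11245 - 175) = 225/(2*(-1918651/11245)) = (225/2)*(-11245/1918651) = -2530125/3837302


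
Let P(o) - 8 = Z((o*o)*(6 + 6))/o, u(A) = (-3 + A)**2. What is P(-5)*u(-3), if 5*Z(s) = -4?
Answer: 7344/25 ≈ 293.76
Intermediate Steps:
Z(s) = -4/5 (Z(s) = (1/5)*(-4) = -4/5)
P(o) = 8 - 4/(5*o)
P(-5)*u(-3) = (8 - 4/5/(-5))*(-3 - 3)**2 = (8 - 4/5*(-1/5))*(-6)**2 = (8 + 4/25)*36 = (204/25)*36 = 7344/25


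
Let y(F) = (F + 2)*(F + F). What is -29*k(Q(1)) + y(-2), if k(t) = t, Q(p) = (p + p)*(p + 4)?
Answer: -290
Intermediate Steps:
Q(p) = 2*p*(4 + p) (Q(p) = (2*p)*(4 + p) = 2*p*(4 + p))
y(F) = 2*F*(2 + F) (y(F) = (2 + F)*(2*F) = 2*F*(2 + F))
-29*k(Q(1)) + y(-2) = -58*(4 + 1) + 2*(-2)*(2 - 2) = -58*5 + 2*(-2)*0 = -29*10 + 0 = -290 + 0 = -290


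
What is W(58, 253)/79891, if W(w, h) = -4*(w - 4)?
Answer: -216/79891 ≈ -0.0027037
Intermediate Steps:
W(w, h) = 16 - 4*w (W(w, h) = -4*(-4 + w) = 16 - 4*w)
W(58, 253)/79891 = (16 - 4*58)/79891 = (16 - 232)*(1/79891) = -216*1/79891 = -216/79891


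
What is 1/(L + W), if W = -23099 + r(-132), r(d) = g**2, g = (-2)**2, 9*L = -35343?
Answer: -1/27010 ≈ -3.7023e-5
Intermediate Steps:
L = -3927 (L = (1/9)*(-35343) = -3927)
g = 4
r(d) = 16 (r(d) = 4**2 = 16)
W = -23083 (W = -23099 + 16 = -23083)
1/(L + W) = 1/(-3927 - 23083) = 1/(-27010) = -1/27010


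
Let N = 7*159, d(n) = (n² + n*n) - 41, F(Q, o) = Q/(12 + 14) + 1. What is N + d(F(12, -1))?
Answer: 181890/169 ≈ 1076.3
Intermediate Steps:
F(Q, o) = 1 + Q/26 (F(Q, o) = Q/26 + 1 = 1 + Q/26)
d(n) = -41 + 2*n² (d(n) = (n² + n²) - 41 = 2*n² - 41 = -41 + 2*n²)
N = 1113
N + d(F(12, -1)) = 1113 + (-41 + 2*(1 + (1/26)*12)²) = 1113 + (-41 + 2*(1 + 6/13)²) = 1113 + (-41 + 2*(19/13)²) = 1113 + (-41 + 2*(361/169)) = 1113 + (-41 + 722/169) = 1113 - 6207/169 = 181890/169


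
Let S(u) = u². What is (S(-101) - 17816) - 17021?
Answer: -24636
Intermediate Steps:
(S(-101) - 17816) - 17021 = ((-101)² - 17816) - 17021 = (10201 - 17816) - 17021 = -7615 - 17021 = -24636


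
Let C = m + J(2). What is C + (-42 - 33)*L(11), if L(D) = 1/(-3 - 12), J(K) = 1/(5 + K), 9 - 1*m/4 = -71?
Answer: 2276/7 ≈ 325.14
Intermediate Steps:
m = 320 (m = 36 - 4*(-71) = 36 + 284 = 320)
L(D) = -1/15 (L(D) = 1/(-15) = -1/15)
C = 2241/7 (C = 320 + 1/(5 + 2) = 320 + 1/7 = 320 + ⅐ = 2241/7 ≈ 320.14)
C + (-42 - 33)*L(11) = 2241/7 + (-42 - 33)*(-1/15) = 2241/7 - 75*(-1/15) = 2241/7 + 5 = 2276/7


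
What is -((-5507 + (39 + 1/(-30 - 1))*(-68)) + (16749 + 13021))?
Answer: -670009/31 ≈ -21613.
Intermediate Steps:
-((-5507 + (39 + 1/(-30 - 1))*(-68)) + (16749 + 13021)) = -((-5507 + (39 + 1/(-31))*(-68)) + 29770) = -((-5507 + (39 - 1/31)*(-68)) + 29770) = -((-5507 + (1208/31)*(-68)) + 29770) = -((-5507 - 82144/31) + 29770) = -(-252861/31 + 29770) = -1*670009/31 = -670009/31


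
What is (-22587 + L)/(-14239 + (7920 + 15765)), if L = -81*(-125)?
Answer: -6231/4723 ≈ -1.3193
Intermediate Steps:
L = 10125
(-22587 + L)/(-14239 + (7920 + 15765)) = (-22587 + 10125)/(-14239 + (7920 + 15765)) = -12462/(-14239 + 23685) = -12462/9446 = -12462*1/9446 = -6231/4723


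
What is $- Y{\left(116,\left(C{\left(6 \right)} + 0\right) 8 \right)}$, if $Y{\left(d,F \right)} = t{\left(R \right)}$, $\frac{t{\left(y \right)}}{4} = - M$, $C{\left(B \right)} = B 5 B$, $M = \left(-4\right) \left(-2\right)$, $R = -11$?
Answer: $32$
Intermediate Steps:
$M = 8$
$C{\left(B \right)} = 5 B^{2}$ ($C{\left(B \right)} = 5 B B = 5 B^{2}$)
$t{\left(y \right)} = -32$ ($t{\left(y \right)} = 4 \left(\left(-1\right) 8\right) = 4 \left(-8\right) = -32$)
$Y{\left(d,F \right)} = -32$
$- Y{\left(116,\left(C{\left(6 \right)} + 0\right) 8 \right)} = \left(-1\right) \left(-32\right) = 32$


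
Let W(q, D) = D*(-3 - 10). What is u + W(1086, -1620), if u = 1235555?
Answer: 1256615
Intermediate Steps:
W(q, D) = -13*D (W(q, D) = D*(-13) = -13*D)
u + W(1086, -1620) = 1235555 - 13*(-1620) = 1235555 + 21060 = 1256615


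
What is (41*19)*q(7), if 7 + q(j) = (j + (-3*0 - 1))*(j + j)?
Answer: 59983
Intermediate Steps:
q(j) = -7 + 2*j*(-1 + j) (q(j) = -7 + (j + (-3*0 - 1))*(j + j) = -7 + (j + (0 - 1))*(2*j) = -7 + (j - 1)*(2*j) = -7 + (-1 + j)*(2*j) = -7 + 2*j*(-1 + j))
(41*19)*q(7) = (41*19)*(-7 - 2*7 + 2*7²) = 779*(-7 - 14 + 2*49) = 779*(-7 - 14 + 98) = 779*77 = 59983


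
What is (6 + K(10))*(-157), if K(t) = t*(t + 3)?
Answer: -21352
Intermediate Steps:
K(t) = t*(3 + t)
(6 + K(10))*(-157) = (6 + 10*(3 + 10))*(-157) = (6 + 10*13)*(-157) = (6 + 130)*(-157) = 136*(-157) = -21352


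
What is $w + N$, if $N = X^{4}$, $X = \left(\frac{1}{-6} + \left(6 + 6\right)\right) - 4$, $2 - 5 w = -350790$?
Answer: $\frac{479024837}{6480} \approx 73924.0$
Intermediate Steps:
$w = \frac{350792}{5}$ ($w = \frac{2}{5} - -70158 = \frac{2}{5} + 70158 = \frac{350792}{5} \approx 70158.0$)
$X = \frac{47}{6}$ ($X = \left(- \frac{1}{6} + 12\right) - 4 = \frac{71}{6} - 4 = \frac{47}{6} \approx 7.8333$)
$N = \frac{4879681}{1296}$ ($N = \left(\frac{47}{6}\right)^{4} = \frac{4879681}{1296} \approx 3765.2$)
$w + N = \frac{350792}{5} + \frac{4879681}{1296} = \frac{479024837}{6480}$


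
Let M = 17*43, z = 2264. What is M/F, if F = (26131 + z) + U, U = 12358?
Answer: 731/40753 ≈ 0.017937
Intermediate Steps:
F = 40753 (F = (26131 + 2264) + 12358 = 28395 + 12358 = 40753)
M = 731
M/F = 731/40753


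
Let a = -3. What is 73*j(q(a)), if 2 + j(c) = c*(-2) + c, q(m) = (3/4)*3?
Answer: -1241/4 ≈ -310.25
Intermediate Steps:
q(m) = 9/4 (q(m) = (3*(¼))*3 = (¾)*3 = 9/4)
j(c) = -2 - c (j(c) = -2 + (c*(-2) + c) = -2 + (-2*c + c) = -2 - c)
73*j(q(a)) = 73*(-2 - 1*9/4) = 73*(-2 - 9/4) = 73*(-17/4) = -1241/4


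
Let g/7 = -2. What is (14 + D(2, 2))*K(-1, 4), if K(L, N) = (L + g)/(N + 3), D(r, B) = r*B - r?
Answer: -240/7 ≈ -34.286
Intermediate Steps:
g = -14 (g = 7*(-2) = -14)
D(r, B) = -r + B*r (D(r, B) = B*r - r = -r + B*r)
K(L, N) = (-14 + L)/(3 + N) (K(L, N) = (L - 14)/(N + 3) = (-14 + L)/(3 + N))
(14 + D(2, 2))*K(-1, 4) = (14 + 2*(-1 + 2))*((-14 - 1)/(3 + 4)) = (14 + 2*1)*(-15/7) = (14 + 2)*((⅐)*(-15)) = 16*(-15/7) = -240/7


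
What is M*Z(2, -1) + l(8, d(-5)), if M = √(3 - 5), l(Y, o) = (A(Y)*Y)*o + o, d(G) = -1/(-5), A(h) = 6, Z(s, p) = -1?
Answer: 49/5 - I*√2 ≈ 9.8 - 1.4142*I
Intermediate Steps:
d(G) = ⅕ (d(G) = -1*(-⅕) = ⅕)
l(Y, o) = o + 6*Y*o (l(Y, o) = (6*Y)*o + o = 6*Y*o + o = o + 6*Y*o)
M = I*√2 (M = √(-2) = I*√2 ≈ 1.4142*I)
M*Z(2, -1) + l(8, d(-5)) = (I*√2)*(-1) + (1 + 6*8)/5 = -I*√2 + (1 + 48)/5 = -I*√2 + (⅕)*49 = -I*√2 + 49/5 = 49/5 - I*√2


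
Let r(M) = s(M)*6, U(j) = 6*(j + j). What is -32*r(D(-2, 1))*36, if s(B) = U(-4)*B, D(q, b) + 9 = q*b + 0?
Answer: -3649536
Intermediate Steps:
U(j) = 12*j (U(j) = 6*(2*j) = 12*j)
D(q, b) = -9 + b*q (D(q, b) = -9 + (q*b + 0) = -9 + (b*q + 0) = -9 + b*q)
s(B) = -48*B (s(B) = (12*(-4))*B = -48*B)
r(M) = -288*M (r(M) = -48*M*6 = -288*M)
-32*r(D(-2, 1))*36 = -(-9216)*(-9 + 1*(-2))*36 = -(-9216)*(-9 - 2)*36 = -(-9216)*(-11)*36 = -32*3168*36 = -101376*36 = -3649536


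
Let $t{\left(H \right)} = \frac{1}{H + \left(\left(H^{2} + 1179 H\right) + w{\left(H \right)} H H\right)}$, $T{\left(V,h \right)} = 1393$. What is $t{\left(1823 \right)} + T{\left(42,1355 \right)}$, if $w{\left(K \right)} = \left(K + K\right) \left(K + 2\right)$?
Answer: $\frac{30803785770308468}{22113270474019} \approx 1393.0$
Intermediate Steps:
$w{\left(K \right)} = 2 K \left(2 + K\right)$
$t{\left(H \right)} = \frac{1}{H^{2} + 1180 H + 2 H^{3} \left(2 + H\right)}$ ($t{\left(H \right)} = \frac{1}{H + \left(\left(H^{2} + 1179 H\right) + 2 H \left(2 + H\right) H H\right)} = \frac{1}{H + \left(\left(H^{2} + 1179 H\right) + 2 H^{2} \left(2 + H\right) H\right)} = \frac{1}{H + \left(\left(H^{2} + 1179 H\right) + 2 H^{3} \left(2 + H\right)\right)} = \frac{1}{H + \left(H^{2} + 1179 H + 2 H^{3} \left(2 + H\right)\right)} = \frac{1}{H^{2} + 1180 H + 2 H^{3} \left(2 + H\right)}$)
$t{\left(1823 \right)} + T{\left(42,1355 \right)} = \frac{1}{1823 \left(1180 + 1823 + 2 \cdot 1823^{2} \left(2 + 1823\right)\right)} + 1393 = \frac{1}{1823 \left(1180 + 1823 + 2 \cdot 3323329 \cdot 1825\right)} + 1393 = \frac{1}{1823 \left(1180 + 1823 + 12130150850\right)} + 1393 = \frac{1}{1823 \cdot 12130153853} + 1393 = \frac{1}{1823} \cdot \frac{1}{12130153853} + 1393 = \frac{1}{22113270474019} + 1393 = \frac{30803785770308468}{22113270474019}$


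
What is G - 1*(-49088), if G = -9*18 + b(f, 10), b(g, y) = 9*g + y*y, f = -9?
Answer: 48945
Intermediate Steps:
b(g, y) = y² + 9*g (b(g, y) = 9*g + y² = y² + 9*g)
G = -143 (G = -9*18 + (10² + 9*(-9)) = -162 + (100 - 81) = -162 + 19 = -143)
G - 1*(-49088) = -143 - 1*(-49088) = -143 + 49088 = 48945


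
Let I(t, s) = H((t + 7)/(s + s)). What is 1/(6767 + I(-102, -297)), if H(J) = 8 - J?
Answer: 594/4024255 ≈ 0.00014760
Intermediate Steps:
I(t, s) = 8 - (7 + t)/(2*s) (I(t, s) = 8 - (t + 7)/(s + s) = 8 - (7 + t)/(2*s))
1/(6767 + I(-102, -297)) = 1/(6767 + (½)*(-7 - 1*(-102) + 16*(-297))/(-297)) = 1/(6767 + (½)*(-1/297)*(-7 + 102 - 4752)) = 1/(6767 + (½)*(-1/297)*(-4657)) = 1/(6767 + 4657/594) = 1/(4024255/594) = 594/4024255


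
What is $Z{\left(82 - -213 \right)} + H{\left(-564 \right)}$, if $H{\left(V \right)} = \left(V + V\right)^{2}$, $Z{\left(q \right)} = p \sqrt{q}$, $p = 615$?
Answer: $1272384 + 615 \sqrt{295} \approx 1.2829 \cdot 10^{6}$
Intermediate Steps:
$Z{\left(q \right)} = 615 \sqrt{q}$
$H{\left(V \right)} = 4 V^{2}$ ($H{\left(V \right)} = \left(2 V\right)^{2} = 4 V^{2}$)
$Z{\left(82 - -213 \right)} + H{\left(-564 \right)} = 615 \sqrt{82 - -213} + 4 \left(-564\right)^{2} = 615 \sqrt{82 + 213} + 4 \cdot 318096 = 615 \sqrt{295} + 1272384 = 1272384 + 615 \sqrt{295}$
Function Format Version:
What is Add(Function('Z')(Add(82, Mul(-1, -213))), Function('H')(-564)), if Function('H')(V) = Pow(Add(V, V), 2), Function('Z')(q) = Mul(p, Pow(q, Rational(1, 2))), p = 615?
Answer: Add(1272384, Mul(615, Pow(295, Rational(1, 2)))) ≈ 1.2829e+6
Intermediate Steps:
Function('Z')(q) = Mul(615, Pow(q, Rational(1, 2)))
Function('H')(V) = Mul(4, Pow(V, 2)) (Function('H')(V) = Pow(Mul(2, V), 2) = Mul(4, Pow(V, 2)))
Add(Function('Z')(Add(82, Mul(-1, -213))), Function('H')(-564)) = Add(Mul(615, Pow(Add(82, Mul(-1, -213)), Rational(1, 2))), Mul(4, Pow(-564, 2))) = Add(Mul(615, Pow(Add(82, 213), Rational(1, 2))), Mul(4, 318096)) = Add(Mul(615, Pow(295, Rational(1, 2))), 1272384) = Add(1272384, Mul(615, Pow(295, Rational(1, 2))))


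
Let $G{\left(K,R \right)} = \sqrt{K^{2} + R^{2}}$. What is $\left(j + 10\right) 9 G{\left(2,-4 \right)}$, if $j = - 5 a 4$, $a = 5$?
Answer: $- 1620 \sqrt{5} \approx -3622.4$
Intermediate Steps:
$j = -100$ ($j = \left(-5\right) 5 \cdot 4 = \left(-25\right) 4 = -100$)
$\left(j + 10\right) 9 G{\left(2,-4 \right)} = \left(-100 + 10\right) 9 \sqrt{2^{2} + \left(-4\right)^{2}} = \left(-90\right) 9 \sqrt{4 + 16} = - 810 \sqrt{20} = - 810 \cdot 2 \sqrt{5} = - 1620 \sqrt{5}$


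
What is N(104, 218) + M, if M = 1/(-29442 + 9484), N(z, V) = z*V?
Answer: 452487775/19958 ≈ 22672.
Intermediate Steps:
N(z, V) = V*z
M = -1/19958 (M = 1/(-19958) = -1/19958 ≈ -5.0105e-5)
N(104, 218) + M = 218*104 - 1/19958 = 22672 - 1/19958 = 452487775/19958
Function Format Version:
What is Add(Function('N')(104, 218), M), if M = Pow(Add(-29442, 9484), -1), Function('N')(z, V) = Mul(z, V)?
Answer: Rational(452487775, 19958) ≈ 22672.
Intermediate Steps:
Function('N')(z, V) = Mul(V, z)
M = Rational(-1, 19958) (M = Pow(-19958, -1) = Rational(-1, 19958) ≈ -5.0105e-5)
Add(Function('N')(104, 218), M) = Add(Mul(218, 104), Rational(-1, 19958)) = Add(22672, Rational(-1, 19958)) = Rational(452487775, 19958)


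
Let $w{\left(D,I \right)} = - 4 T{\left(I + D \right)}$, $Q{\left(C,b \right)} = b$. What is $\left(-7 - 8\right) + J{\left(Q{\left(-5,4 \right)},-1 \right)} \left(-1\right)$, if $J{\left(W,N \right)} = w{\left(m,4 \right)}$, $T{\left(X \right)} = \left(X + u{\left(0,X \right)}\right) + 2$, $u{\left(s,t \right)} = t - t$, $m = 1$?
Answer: $13$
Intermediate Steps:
$u{\left(s,t \right)} = 0$
$T{\left(X \right)} = 2 + X$ ($T{\left(X \right)} = \left(X + 0\right) + 2 = X + 2 = 2 + X$)
$w{\left(D,I \right)} = -8 - 4 D - 4 I$ ($w{\left(D,I \right)} = - 4 \left(2 + \left(I + D\right)\right) = - 4 \left(2 + \left(D + I\right)\right) = - 4 \left(2 + D + I\right) = -8 - 4 D - 4 I$)
$J{\left(W,N \right)} = -28$ ($J{\left(W,N \right)} = -8 - 4 - 16 = -28$)
$\left(-7 - 8\right) + J{\left(Q{\left(-5,4 \right)},-1 \right)} \left(-1\right) = \left(-7 - 8\right) - -28 = \left(-7 - 8\right) + 28 = -15 + 28 = 13$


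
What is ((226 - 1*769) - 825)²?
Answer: 1871424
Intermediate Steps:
((226 - 1*769) - 825)² = ((226 - 769) - 825)² = (-543 - 825)² = (-1368)² = 1871424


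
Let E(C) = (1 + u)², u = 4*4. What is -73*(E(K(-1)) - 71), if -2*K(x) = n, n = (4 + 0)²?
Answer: -15914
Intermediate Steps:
u = 16
n = 16 (n = 4² = 16)
K(x) = -8 (K(x) = -½*16 = -8)
E(C) = 289 (E(C) = (1 + 16)² = 17² = 289)
-73*(E(K(-1)) - 71) = -73*(289 - 71) = -73*218 = -15914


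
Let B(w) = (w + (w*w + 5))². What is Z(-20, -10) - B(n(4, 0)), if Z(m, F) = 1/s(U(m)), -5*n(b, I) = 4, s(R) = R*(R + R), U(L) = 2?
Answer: -116503/5000 ≈ -23.301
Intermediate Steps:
s(R) = 2*R² (s(R) = R*(2*R) = 2*R²)
n(b, I) = -⅘ (n(b, I) = -⅕*4 = -⅘)
Z(m, F) = ⅛ (Z(m, F) = 1/(2*2²) = 1/(2*4) = 1/8 = ⅛)
B(w) = (5 + w + w²)² (B(w) = (w + (w² + 5))² = (w + (5 + w²))² = (5 + w + w²)²)
Z(-20, -10) - B(n(4, 0)) = ⅛ - (5 - ⅘ + (-⅘)²)² = ⅛ - (5 - ⅘ + 16/25)² = ⅛ - (121/25)² = ⅛ - 1*14641/625 = ⅛ - 14641/625 = -116503/5000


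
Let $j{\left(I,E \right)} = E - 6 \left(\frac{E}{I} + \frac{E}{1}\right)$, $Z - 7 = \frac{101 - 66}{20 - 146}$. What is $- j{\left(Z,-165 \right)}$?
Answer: $- \frac{10695}{11} \approx -972.27$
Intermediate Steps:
$Z = \frac{121}{18}$ ($Z = 7 + \frac{101 - 66}{20 - 146} = 7 + \frac{35}{-126} = 7 + 35 \left(- \frac{1}{126}\right) = 7 - \frac{5}{18} = \frac{121}{18} \approx 6.7222$)
$j{\left(I,E \right)} = - 5 E - \frac{6 E}{I}$ ($j{\left(I,E \right)} = E - 6 \left(\frac{E}{I} + E 1\right) = E - 6 \left(\frac{E}{I} + E\right) = E - 6 \left(E + \frac{E}{I}\right) = E - \left(6 E + \frac{6 E}{I}\right) = - 5 E - \frac{6 E}{I}$)
$- j{\left(Z,-165 \right)} = - \frac{\left(-1\right) \left(-165\right) \left(6 + 5 \cdot \frac{121}{18}\right)}{\frac{121}{18}} = - \frac{\left(-1\right) \left(-165\right) 18 \left(6 + \frac{605}{18}\right)}{121} = - \frac{\left(-1\right) \left(-165\right) 18 \cdot 713}{121 \cdot 18} = \left(-1\right) \frac{10695}{11} = - \frac{10695}{11}$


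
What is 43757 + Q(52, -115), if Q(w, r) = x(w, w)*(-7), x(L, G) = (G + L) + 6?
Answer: 42987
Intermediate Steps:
x(L, G) = 6 + G + L
Q(w, r) = -42 - 14*w (Q(w, r) = (6 + w + w)*(-7) = (6 + 2*w)*(-7) = -42 - 14*w)
43757 + Q(52, -115) = 43757 + (-42 - 14*52) = 43757 + (-42 - 728) = 43757 - 770 = 42987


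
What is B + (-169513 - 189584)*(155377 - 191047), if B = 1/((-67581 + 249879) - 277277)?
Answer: 1216585060260209/94979 ≈ 1.2809e+10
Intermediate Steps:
B = -1/94979 (B = 1/(182298 - 277277) = 1/(-94979) = -1/94979 ≈ -1.0529e-5)
B + (-169513 - 189584)*(155377 - 191047) = -1/94979 + (-169513 - 189584)*(155377 - 191047) = -1/94979 - 359097*(-35670) = -1/94979 + 12808989990 = 1216585060260209/94979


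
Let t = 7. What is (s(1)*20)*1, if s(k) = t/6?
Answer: 70/3 ≈ 23.333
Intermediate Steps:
s(k) = 7/6
(s(1)*20)*1 = ((7/6)*20)*1 = (70/3)*1 = 70/3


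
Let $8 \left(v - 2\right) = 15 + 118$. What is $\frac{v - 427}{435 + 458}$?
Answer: $- \frac{3267}{7144} \approx -0.45731$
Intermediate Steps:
$v = \frac{149}{8}$ ($v = 2 + \frac{15 + 118}{8} = 2 + \frac{1}{8} \cdot 133 = 2 + \frac{133}{8} = \frac{149}{8} \approx 18.625$)
$\frac{v - 427}{435 + 458} = \frac{\frac{149}{8} - 427}{435 + 458} = - \frac{3267}{8 \cdot 893} = \left(- \frac{3267}{8}\right) \frac{1}{893} = - \frac{3267}{7144}$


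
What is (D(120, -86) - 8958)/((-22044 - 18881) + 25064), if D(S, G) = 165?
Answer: 2931/5287 ≈ 0.55438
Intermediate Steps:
(D(120, -86) - 8958)/((-22044 - 18881) + 25064) = (165 - 8958)/((-22044 - 18881) + 25064) = -8793/(-40925 + 25064) = -8793/(-15861) = -8793*(-1/15861) = 2931/5287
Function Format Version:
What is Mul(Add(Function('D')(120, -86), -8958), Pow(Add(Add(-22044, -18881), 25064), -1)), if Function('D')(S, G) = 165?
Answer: Rational(2931, 5287) ≈ 0.55438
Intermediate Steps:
Mul(Add(Function('D')(120, -86), -8958), Pow(Add(Add(-22044, -18881), 25064), -1)) = Mul(Add(165, -8958), Pow(Add(Add(-22044, -18881), 25064), -1)) = Mul(-8793, Pow(Add(-40925, 25064), -1)) = Mul(-8793, Pow(-15861, -1)) = Mul(-8793, Rational(-1, 15861)) = Rational(2931, 5287)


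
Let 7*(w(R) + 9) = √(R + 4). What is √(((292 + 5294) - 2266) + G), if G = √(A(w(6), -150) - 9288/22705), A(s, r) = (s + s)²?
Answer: √(83864309627000 + 317870*√22705*√(90229417 - 2860830*√10))/158935 ≈ 57.768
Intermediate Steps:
w(R) = -9 + √(4 + R)/7 (w(R) = -9 + √(R + 4)/7 = -9 + √(4 + R)/7)
A(s, r) = 4*s² (A(s, r) = (2*s)² = 4*s²)
G = √(-9288/22705 + 4*(-9 + √10/7)²) (G = √(4*(-9 + √(4 + 6)/7)² - 9288/22705) = √(4*(-9 + √10/7)² - 9288*1/22705) = √(4*(-9 + √10/7)² - 9288/22705) = √(-9288/22705 + 4*(-9 + √10/7)²) ≈ 17.085)
√(((292 + 5294) - 2266) + G) = √(((292 + 5294) - 2266) + 2*√(2048658912985 - 64955145150*√10)/158935) = √((5586 - 2266) + 2*√(2048658912985 - 64955145150*√10)/158935) = √(3320 + 2*√(2048658912985 - 64955145150*√10)/158935)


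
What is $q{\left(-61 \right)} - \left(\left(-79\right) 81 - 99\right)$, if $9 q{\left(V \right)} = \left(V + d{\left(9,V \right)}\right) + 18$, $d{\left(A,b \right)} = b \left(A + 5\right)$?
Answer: $\frac{19195}{3} \approx 6398.3$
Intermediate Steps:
$d{\left(A,b \right)} = b \left(5 + A\right)$
$q{\left(V \right)} = 2 + \frac{5 V}{3}$ ($q{\left(V \right)} = \frac{\left(V + V \left(5 + 9\right)\right) + 18}{9} = \frac{\left(V + V 14\right) + 18}{9} = \frac{\left(V + 14 V\right) + 18}{9} = \frac{15 V + 18}{9} = \frac{18 + 15 V}{9} = 2 + \frac{5 V}{3}$)
$q{\left(-61 \right)} - \left(\left(-79\right) 81 - 99\right) = \left(2 + \frac{5}{3} \left(-61\right)\right) - \left(\left(-79\right) 81 - 99\right) = \left(2 - \frac{305}{3}\right) - \left(-6399 - 99\right) = - \frac{299}{3} - -6498 = - \frac{299}{3} + 6498 = \frac{19195}{3}$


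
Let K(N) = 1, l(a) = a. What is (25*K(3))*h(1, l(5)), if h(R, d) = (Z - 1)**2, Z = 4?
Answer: 225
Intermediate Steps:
h(R, d) = 9 (h(R, d) = (4 - 1)**2 = 3**2 = 9)
(25*K(3))*h(1, l(5)) = (25*1)*9 = 25*9 = 225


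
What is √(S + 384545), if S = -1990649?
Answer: 6*I*√44614 ≈ 1267.3*I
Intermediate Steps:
√(S + 384545) = √(-1990649 + 384545) = √(-1606104) = 6*I*√44614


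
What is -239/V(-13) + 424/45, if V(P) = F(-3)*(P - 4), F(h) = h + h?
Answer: 10831/1530 ≈ 7.0791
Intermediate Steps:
F(h) = 2*h
V(P) = 24 - 6*P (V(P) = (2*(-3))*(P - 4) = -6*(-4 + P) = 24 - 6*P)
-239/V(-13) + 424/45 = -239/(24 - 6*(-13)) + 424/45 = -239/(24 + 78) + 424*(1/45) = -239/102 + 424/45 = 10831/1530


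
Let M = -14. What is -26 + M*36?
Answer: -530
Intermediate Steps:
-26 + M*36 = -26 - 14*36 = -26 - 504 = -530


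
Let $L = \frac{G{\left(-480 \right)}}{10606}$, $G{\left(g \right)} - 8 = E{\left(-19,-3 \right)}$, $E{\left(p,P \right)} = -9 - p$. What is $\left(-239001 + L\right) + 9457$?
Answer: $- \frac{1217271823}{5303} \approx -2.2954 \cdot 10^{5}$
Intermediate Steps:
$G{\left(g \right)} = 18$ ($G{\left(g \right)} = 8 - -10 = 8 + \left(-9 + 19\right) = 8 + 10 = 18$)
$L = \frac{9}{5303}$ ($L = \frac{18}{10606} = 18 \cdot \frac{1}{10606} = \frac{9}{5303} \approx 0.0016972$)
$\left(-239001 + L\right) + 9457 = \left(-239001 + \frac{9}{5303}\right) + 9457 = - \frac{1267422294}{5303} + 9457 = - \frac{1217271823}{5303}$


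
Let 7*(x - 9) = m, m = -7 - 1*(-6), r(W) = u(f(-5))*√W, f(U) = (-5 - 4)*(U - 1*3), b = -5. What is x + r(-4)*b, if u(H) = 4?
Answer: 62/7 - 40*I ≈ 8.8571 - 40.0*I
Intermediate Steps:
f(U) = 27 - 9*U (f(U) = -9*(U - 3) = -9*(-3 + U) = 27 - 9*U)
r(W) = 4*√W
m = -1 (m = -7 + 6 = -1)
x = 62/7 (x = 9 + (⅐)*(-1) = 9 - ⅐ = 62/7 ≈ 8.8571)
x + r(-4)*b = 62/7 + (4*√(-4))*(-5) = 62/7 + (4*(2*I))*(-5) = 62/7 + (8*I)*(-5) = 62/7 - 40*I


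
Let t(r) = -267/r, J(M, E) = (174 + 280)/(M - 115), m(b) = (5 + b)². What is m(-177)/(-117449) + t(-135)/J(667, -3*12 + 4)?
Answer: 860938892/399913845 ≈ 2.1528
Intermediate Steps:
J(M, E) = 454/(-115 + M)
m(-177)/(-117449) + t(-135)/J(667, -3*12 + 4) = (5 - 177)²/(-117449) + (-267/(-135))/((454/(-115 + 667))) = (-172)²*(-1/117449) + (-267*(-1/135))/((454/552)) = 29584*(-1/117449) + 89/(45*((454*(1/552)))) = -29584/117449 + 89/(45*(227/276)) = -29584/117449 + (89/45)*(276/227) = -29584/117449 + 8188/3405 = 860938892/399913845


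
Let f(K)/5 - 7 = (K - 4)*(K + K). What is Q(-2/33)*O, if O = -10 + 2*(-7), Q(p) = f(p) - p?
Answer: -326888/363 ≈ -900.52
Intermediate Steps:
f(K) = 35 + 10*K*(-4 + K) (f(K) = 35 + 5*((K - 4)*(K + K)) = 35 + 5*((-4 + K)*(2*K)) = 35 + 5*(2*K*(-4 + K)) = 35 + 10*K*(-4 + K))
Q(p) = 35 - 41*p + 10*p**2 (Q(p) = (35 - 40*p + 10*p**2) - p = 35 - 41*p + 10*p**2)
O = -24 (O = -10 - 14 = -24)
Q(-2/33)*O = (35 - (-82)/33 + 10*(-2/33)**2)*(-24) = (35 - (-82)/33 + 10*(-2*1/33)**2)*(-24) = (35 - 41*(-2/33) + 10*(-2/33)**2)*(-24) = (35 + 82/33 + 10*(4/1089))*(-24) = (35 + 82/33 + 40/1089)*(-24) = (40861/1089)*(-24) = -326888/363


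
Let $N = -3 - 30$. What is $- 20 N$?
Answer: $660$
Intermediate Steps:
$N = -33$
$- 20 N = \left(-20\right) \left(-33\right) = 660$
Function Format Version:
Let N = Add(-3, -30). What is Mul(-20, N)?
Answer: 660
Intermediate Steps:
N = -33
Mul(-20, N) = Mul(-20, -33) = 660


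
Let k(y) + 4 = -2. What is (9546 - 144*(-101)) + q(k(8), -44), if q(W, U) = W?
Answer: 24084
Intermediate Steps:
k(y) = -6 (k(y) = -4 - 2 = -6)
(9546 - 144*(-101)) + q(k(8), -44) = (9546 - 144*(-101)) - 6 = (9546 + 14544) - 6 = 24090 - 6 = 24084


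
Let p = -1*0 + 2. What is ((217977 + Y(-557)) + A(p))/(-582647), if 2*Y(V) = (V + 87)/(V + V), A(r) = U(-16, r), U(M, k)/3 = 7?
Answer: -242850007/649068758 ≈ -0.37415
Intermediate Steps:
p = 2 (p = 0 + 2 = 2)
U(M, k) = 21 (U(M, k) = 3*7 = 21)
A(r) = 21
Y(V) = (87 + V)/(4*V) (Y(V) = ((V + 87)/(V + V))/2 = ((87 + V)/((2*V)))/2 = ((87 + V)*(1/(2*V)))/2 = ((87 + V)/(2*V))/2 = (87 + V)/(4*V))
((217977 + Y(-557)) + A(p))/(-582647) = ((217977 + (¼)*(87 - 557)/(-557)) + 21)/(-582647) = ((217977 + (¼)*(-1/557)*(-470)) + 21)*(-1/582647) = ((217977 + 235/1114) + 21)*(-1/582647) = (242826613/1114 + 21)*(-1/582647) = (242850007/1114)*(-1/582647) = -242850007/649068758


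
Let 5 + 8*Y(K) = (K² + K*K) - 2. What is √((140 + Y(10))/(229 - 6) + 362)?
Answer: √288615966/892 ≈ 19.046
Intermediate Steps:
Y(K) = -7/8 + K²/4 (Y(K) = -5/8 + ((K² + K*K) - 2)/8 = -5/8 + ((K² + K²) - 2)/8 = -5/8 + (2*K² - 2)/8 = -5/8 + (-2 + 2*K²)/8 = -5/8 + (-¼ + K²/4) = -7/8 + K²/4)
√((140 + Y(10))/(229 - 6) + 362) = √((140 + (-7/8 + (¼)*10²))/(229 - 6) + 362) = √((140 + (-7/8 + (¼)*100))/223 + 362) = √((140 + (-7/8 + 25))*(1/223) + 362) = √((140 + 193/8)*(1/223) + 362) = √((1313/8)*(1/223) + 362) = √(1313/1784 + 362) = √(647121/1784) = √288615966/892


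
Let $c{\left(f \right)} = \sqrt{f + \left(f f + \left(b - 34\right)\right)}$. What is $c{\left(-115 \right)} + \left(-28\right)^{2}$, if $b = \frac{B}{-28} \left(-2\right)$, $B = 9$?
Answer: $784 + \frac{11 \sqrt{21182}}{14} \approx 898.35$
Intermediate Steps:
$b = \frac{9}{14}$ ($b = \frac{9}{-28} \left(-2\right) = 9 \left(- \frac{1}{28}\right) \left(-2\right) = \left(- \frac{9}{28}\right) \left(-2\right) = \frac{9}{14} \approx 0.64286$)
$c{\left(f \right)} = \sqrt{- \frac{467}{14} + f + f^{2}}$ ($c{\left(f \right)} = \sqrt{f + \left(f f + \left(\frac{9}{14} - 34\right)\right)} = \sqrt{f + \left(f^{2} - \frac{467}{14}\right)} = \sqrt{f + \left(- \frac{467}{14} + f^{2}\right)} = \sqrt{- \frac{467}{14} + f + f^{2}}$)
$c{\left(-115 \right)} + \left(-28\right)^{2} = \frac{\sqrt{-6538 + 196 \left(-115\right) + 196 \left(-115\right)^{2}}}{14} + \left(-28\right)^{2} = \frac{\sqrt{-6538 - 22540 + 196 \cdot 13225}}{14} + 784 = \frac{\sqrt{-6538 - 22540 + 2592100}}{14} + 784 = \frac{\sqrt{2563022}}{14} + 784 = \frac{11 \sqrt{21182}}{14} + 784 = 784 + \frac{11 \sqrt{21182}}{14}$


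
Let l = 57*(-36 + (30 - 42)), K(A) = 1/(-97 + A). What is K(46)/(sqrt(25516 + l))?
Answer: -sqrt(5695)/580890 ≈ -0.00012991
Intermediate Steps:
l = -2736 (l = 57*(-36 - 12) = 57*(-48) = -2736)
K(46)/(sqrt(25516 + l)) = 1/((-97 + 46)*(sqrt(25516 - 2736))) = 1/((-51)*(sqrt(22780))) = -sqrt(5695)/11390/51 = -sqrt(5695)/580890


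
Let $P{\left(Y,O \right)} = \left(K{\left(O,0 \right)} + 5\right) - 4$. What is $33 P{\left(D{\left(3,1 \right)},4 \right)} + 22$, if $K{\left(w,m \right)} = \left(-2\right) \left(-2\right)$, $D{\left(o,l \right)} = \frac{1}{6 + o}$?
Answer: $187$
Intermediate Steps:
$K{\left(w,m \right)} = 4$
$P{\left(Y,O \right)} = 5$ ($P{\left(Y,O \right)} = \left(4 + 5\right) - 4 = 9 - 4 = 5$)
$33 P{\left(D{\left(3,1 \right)},4 \right)} + 22 = 33 \cdot 5 + 22 = 165 + 22 = 187$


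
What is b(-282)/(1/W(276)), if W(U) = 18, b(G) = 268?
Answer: 4824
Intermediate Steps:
b(-282)/(1/W(276)) = 268/(1/18) = 268*18 = 4824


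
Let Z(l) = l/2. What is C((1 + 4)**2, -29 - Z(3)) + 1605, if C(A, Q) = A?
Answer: 1630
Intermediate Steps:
Z(l) = l/2 (Z(l) = l*(1/2) = l/2)
C((1 + 4)**2, -29 - Z(3)) + 1605 = (1 + 4)**2 + 1605 = 5**2 + 1605 = 25 + 1605 = 1630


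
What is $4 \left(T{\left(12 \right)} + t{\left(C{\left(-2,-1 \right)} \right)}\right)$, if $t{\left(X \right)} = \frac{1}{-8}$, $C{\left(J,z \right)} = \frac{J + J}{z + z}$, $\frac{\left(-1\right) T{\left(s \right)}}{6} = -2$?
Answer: $\frac{95}{2} \approx 47.5$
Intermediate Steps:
$T{\left(s \right)} = 12$ ($T{\left(s \right)} = \left(-6\right) \left(-2\right) = 12$)
$C{\left(J,z \right)} = \frac{J}{z}$ ($C{\left(J,z \right)} = \frac{2 J}{2 z} = 2 J \frac{1}{2 z} = \frac{J}{z}$)
$t{\left(X \right)} = - \frac{1}{8}$
$4 \left(T{\left(12 \right)} + t{\left(C{\left(-2,-1 \right)} \right)}\right) = 4 \left(12 - \frac{1}{8}\right) = 4 \cdot \frac{95}{8} = \frac{95}{2}$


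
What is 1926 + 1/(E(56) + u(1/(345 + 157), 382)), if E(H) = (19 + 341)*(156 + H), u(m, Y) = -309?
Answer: 146397187/76011 ≈ 1926.0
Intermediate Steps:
E(H) = 56160 + 360*H (E(H) = 360*(156 + H) = 56160 + 360*H)
1926 + 1/(E(56) + u(1/(345 + 157), 382)) = 1926 + 1/((56160 + 360*56) - 309) = 1926 + 1/((56160 + 20160) - 309) = 1926 + 1/(76320 - 309) = 1926 + 1/76011 = 146397187/76011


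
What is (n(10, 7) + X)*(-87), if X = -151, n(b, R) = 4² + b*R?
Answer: 5655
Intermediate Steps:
n(b, R) = 16 + R*b
(n(10, 7) + X)*(-87) = ((16 + 7*10) - 151)*(-87) = ((16 + 70) - 151)*(-87) = (86 - 151)*(-87) = -65*(-87) = 5655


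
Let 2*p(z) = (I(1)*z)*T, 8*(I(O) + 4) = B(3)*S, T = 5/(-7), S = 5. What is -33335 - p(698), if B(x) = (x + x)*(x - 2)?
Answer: -935125/28 ≈ -33397.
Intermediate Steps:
B(x) = 2*x*(-2 + x) (B(x) = (2*x)*(-2 + x) = 2*x*(-2 + x))
T = -5/7 (T = 5*(-⅐) = -5/7 ≈ -0.71429)
I(O) = -¼ (I(O) = -4 + ((2*3*(-2 + 3))*5)/8 = -4 + ((2*3*1)*5)/8 = -4 + (6*5)/8 = -4 + (⅛)*30 = -4 + 15/4 = -¼)
p(z) = 5*z/56 (p(z) = (-z/4*(-5/7))/2 = (5*z/28)/2 = 5*z/56)
-33335 - p(698) = -33335 - 5*698/56 = -33335 - 1*1745/28 = -33335 - 1745/28 = -935125/28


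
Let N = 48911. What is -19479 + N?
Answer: 29432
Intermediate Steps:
-19479 + N = -19479 + 48911 = 29432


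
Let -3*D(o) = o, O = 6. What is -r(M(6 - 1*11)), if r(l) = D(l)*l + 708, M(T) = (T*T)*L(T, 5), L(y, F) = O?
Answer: 6792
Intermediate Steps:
D(o) = -o/3
L(y, F) = 6
M(T) = 6*T² (M(T) = (T*T)*6 = T²*6 = 6*T²)
r(l) = 708 - l²/3 (r(l) = (-l/3)*l + 708 = -l²/3 + 708 = 708 - l²/3)
-r(M(6 - 1*11)) = -(708 - 36*(6 - 1*11)⁴/3) = -(708 - 36*(6 - 11)⁴/3) = -(708 - (6*(-5)²)²/3) = -(708 - (6*25)²/3) = -(708 - ⅓*150²) = -(708 - ⅓*22500) = -(708 - 7500) = -1*(-6792) = 6792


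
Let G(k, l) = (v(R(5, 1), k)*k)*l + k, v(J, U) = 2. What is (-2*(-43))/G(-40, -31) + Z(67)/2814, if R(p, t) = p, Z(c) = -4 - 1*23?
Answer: 14677/572180 ≈ 0.025651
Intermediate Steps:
Z(c) = -27 (Z(c) = -4 - 23 = -27)
G(k, l) = k + 2*k*l (G(k, l) = (2*k)*l + k = 2*k*l + k = k + 2*k*l)
(-2*(-43))/G(-40, -31) + Z(67)/2814 = (-2*(-43))/((-40*(1 + 2*(-31)))) - 27/2814 = 86/((-40*(1 - 62))) - 27*1/2814 = 86/((-40*(-61))) - 9/938 = 86/2440 - 9/938 = 86*(1/2440) - 9/938 = 43/1220 - 9/938 = 14677/572180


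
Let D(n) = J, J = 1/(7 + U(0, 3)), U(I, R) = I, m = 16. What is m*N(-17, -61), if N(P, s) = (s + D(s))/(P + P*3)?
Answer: 1704/119 ≈ 14.319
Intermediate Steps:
J = ⅐ (J = 1/(7 + 0) = 1/7 = ⅐ ≈ 0.14286)
D(n) = ⅐
N(P, s) = (⅐ + s)/(4*P) (N(P, s) = (s + ⅐)/(P + P*3) = (⅐ + s)/(P + 3*P) = (⅐ + s)/((4*P)) = (⅐ + s)*(1/(4*P)) = (⅐ + s)/(4*P))
m*N(-17, -61) = 16*((1/28)*(1 + 7*(-61))/(-17)) = 16*((1/28)*(-1/17)*(1 - 427)) = 16*((1/28)*(-1/17)*(-426)) = 16*(213/238) = 1704/119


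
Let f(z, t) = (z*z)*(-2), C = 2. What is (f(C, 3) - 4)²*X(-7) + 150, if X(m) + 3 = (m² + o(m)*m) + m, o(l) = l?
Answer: 12822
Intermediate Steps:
f(z, t) = -2*z² (f(z, t) = z²*(-2) = -2*z²)
X(m) = -3 + m + 2*m² (X(m) = -3 + ((m² + m*m) + m) = -3 + ((m² + m²) + m) = -3 + (2*m² + m) = -3 + (m + 2*m²) = -3 + m + 2*m²)
(f(C, 3) - 4)²*X(-7) + 150 = (-2*2² - 4)²*(-3 - 7 + 2*(-7)²) + 150 = (-2*4 - 4)²*(-3 - 7 + 2*49) + 150 = (-8 - 4)²*(-3 - 7 + 98) + 150 = (-12)²*88 + 150 = 144*88 + 150 = 12672 + 150 = 12822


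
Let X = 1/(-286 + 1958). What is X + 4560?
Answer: 7624321/1672 ≈ 4560.0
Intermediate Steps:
X = 1/1672 ≈ 0.00059809
X + 4560 = 1/1672 + 4560 = 7624321/1672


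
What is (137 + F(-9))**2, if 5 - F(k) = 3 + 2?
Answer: 18769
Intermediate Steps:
F(k) = 0 (F(k) = 5 - (3 + 2) = 5 - 1*5 = 5 - 5 = 0)
(137 + F(-9))**2 = (137 + 0)**2 = 137**2 = 18769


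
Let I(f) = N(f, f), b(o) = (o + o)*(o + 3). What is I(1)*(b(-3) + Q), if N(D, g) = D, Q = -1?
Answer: -1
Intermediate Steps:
b(o) = 2*o*(3 + o) (b(o) = (2*o)*(3 + o) = 2*o*(3 + o))
I(f) = f
I(1)*(b(-3) + Q) = 1*(2*(-3)*(3 - 3) - 1) = 1*(2*(-3)*0 - 1) = 1*(0 - 1) = 1*(-1) = -1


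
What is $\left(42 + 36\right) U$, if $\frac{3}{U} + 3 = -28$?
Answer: $- \frac{234}{31} \approx -7.5484$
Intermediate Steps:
$U = - \frac{3}{31}$ ($U = \frac{3}{-3 - 28} = \frac{3}{-31} = 3 \left(- \frac{1}{31}\right) = - \frac{3}{31} \approx -0.096774$)
$\left(42 + 36\right) U = \left(42 + 36\right) \left(- \frac{3}{31}\right) = 78 \left(- \frac{3}{31}\right) = - \frac{234}{31}$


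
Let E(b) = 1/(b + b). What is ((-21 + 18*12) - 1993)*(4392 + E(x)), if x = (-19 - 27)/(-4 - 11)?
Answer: -363267021/46 ≈ -7.8971e+6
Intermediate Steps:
x = 46/15 (x = -46/(-15) = -46*(-1/15) = 46/15 ≈ 3.0667)
E(b) = 1/(2*b)
((-21 + 18*12) - 1993)*(4392 + E(x)) = ((-21 + 18*12) - 1993)*(4392 + 1/(2*(46/15))) = ((-21 + 216) - 1993)*(4392 + (1/2)*(15/46)) = (195 - 1993)*(4392 + 15/92) = -1798*404079/92 = -363267021/46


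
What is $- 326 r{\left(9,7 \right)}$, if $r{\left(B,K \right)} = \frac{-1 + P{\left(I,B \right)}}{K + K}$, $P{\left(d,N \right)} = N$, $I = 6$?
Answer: $- \frac{1304}{7} \approx -186.29$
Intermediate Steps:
$r{\left(B,K \right)} = \frac{-1 + B}{2 K}$ ($r{\left(B,K \right)} = \frac{-1 + B}{K + K} = \frac{-1 + B}{2 K}$)
$- 326 r{\left(9,7 \right)} = - 326 \frac{-1 + 9}{2 \cdot 7} = - 326 \cdot \frac{1}{2} \cdot \frac{1}{7} \cdot 8 = \left(-326\right) \frac{4}{7} = - \frac{1304}{7}$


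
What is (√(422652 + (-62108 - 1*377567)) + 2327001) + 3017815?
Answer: 5344816 + I*√17023 ≈ 5.3448e+6 + 130.47*I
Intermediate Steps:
(√(422652 + (-62108 - 1*377567)) + 2327001) + 3017815 = (√(422652 + (-62108 - 377567)) + 2327001) + 3017815 = (√(422652 - 439675) + 2327001) + 3017815 = (√(-17023) + 2327001) + 3017815 = (I*√17023 + 2327001) + 3017815 = (2327001 + I*√17023) + 3017815 = 5344816 + I*√17023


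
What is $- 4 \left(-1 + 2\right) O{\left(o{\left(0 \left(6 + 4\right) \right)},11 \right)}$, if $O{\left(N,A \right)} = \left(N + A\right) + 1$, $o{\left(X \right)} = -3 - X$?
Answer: $-36$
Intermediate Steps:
$O{\left(N,A \right)} = 1 + A + N$ ($O{\left(N,A \right)} = \left(A + N\right) + 1 = 1 + A + N$)
$- 4 \left(-1 + 2\right) O{\left(o{\left(0 \left(6 + 4\right) \right)},11 \right)} = - 4 \left(-1 + 2\right) \left(1 + 11 - \left(3 + 0 \left(6 + 4\right)\right)\right) = \left(-4\right) 1 \left(1 + 11 - \left(3 + 0 \cdot 10\right)\right) = - 4 \left(1 + 11 - 3\right) = \left(-4\right) 9 = -36$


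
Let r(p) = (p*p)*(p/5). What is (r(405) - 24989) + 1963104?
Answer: 15224140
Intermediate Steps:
r(p) = p³/5 (r(p) = p²*(p*(⅕)) = p²*(p/5) = p³/5)
(r(405) - 24989) + 1963104 = ((⅕)*405³ - 24989) + 1963104 = ((⅕)*66430125 - 24989) + 1963104 = (13286025 - 24989) + 1963104 = 13261036 + 1963104 = 15224140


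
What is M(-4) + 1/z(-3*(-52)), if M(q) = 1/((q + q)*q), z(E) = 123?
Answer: 155/3936 ≈ 0.039380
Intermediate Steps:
M(q) = 1/(2*q²) (M(q) = 1/((2*q)*q) = 1/(2*q²))
M(-4) + 1/z(-3*(-52)) = (½)/(-4)² + 1/123 = (½)*(1/16) + 1/123 = 1/32 + 1/123 = 155/3936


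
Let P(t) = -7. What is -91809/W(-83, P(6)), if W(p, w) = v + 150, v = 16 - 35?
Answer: -91809/131 ≈ -700.83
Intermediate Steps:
v = -19
W(p, w) = 131 (W(p, w) = -19 + 150 = 131)
-91809/W(-83, P(6)) = -91809/131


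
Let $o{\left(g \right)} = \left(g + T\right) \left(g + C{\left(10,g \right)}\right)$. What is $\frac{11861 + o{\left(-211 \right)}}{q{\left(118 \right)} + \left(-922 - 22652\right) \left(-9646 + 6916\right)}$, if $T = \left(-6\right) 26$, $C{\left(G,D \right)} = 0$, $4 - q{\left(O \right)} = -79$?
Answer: $\frac{89298}{64357103} \approx 0.0013875$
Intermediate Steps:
$q{\left(O \right)} = 83$ ($q{\left(O \right)} = 4 - -79 = 4 + 79 = 83$)
$T = -156$
$o{\left(g \right)} = g \left(-156 + g\right)$ ($o{\left(g \right)} = \left(g - 156\right) \left(g + 0\right) = \left(-156 + g\right) g = g \left(-156 + g\right)$)
$\frac{11861 + o{\left(-211 \right)}}{q{\left(118 \right)} + \left(-922 - 22652\right) \left(-9646 + 6916\right)} = \frac{11861 - 211 \left(-156 - 211\right)}{83 + \left(-922 - 22652\right) \left(-9646 + 6916\right)} = \frac{11861 - -77437}{83 - -64357020} = \frac{11861 + 77437}{83 + 64357020} = \frac{89298}{64357103}$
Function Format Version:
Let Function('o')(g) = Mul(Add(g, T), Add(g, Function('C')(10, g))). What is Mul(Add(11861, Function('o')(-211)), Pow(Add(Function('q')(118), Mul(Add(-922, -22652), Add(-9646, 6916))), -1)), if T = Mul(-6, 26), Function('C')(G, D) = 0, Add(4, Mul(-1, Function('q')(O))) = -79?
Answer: Rational(89298, 64357103) ≈ 0.0013875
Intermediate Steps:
Function('q')(O) = 83 (Function('q')(O) = Add(4, Mul(-1, -79)) = Add(4, 79) = 83)
T = -156
Function('o')(g) = Mul(g, Add(-156, g)) (Function('o')(g) = Mul(Add(g, -156), Add(g, 0)) = Mul(Add(-156, g), g) = Mul(g, Add(-156, g)))
Mul(Add(11861, Function('o')(-211)), Pow(Add(Function('q')(118), Mul(Add(-922, -22652), Add(-9646, 6916))), -1)) = Mul(Add(11861, Mul(-211, Add(-156, -211))), Pow(Add(83, Mul(Add(-922, -22652), Add(-9646, 6916))), -1)) = Mul(Add(11861, Mul(-211, -367)), Pow(Add(83, Mul(-23574, -2730)), -1)) = Mul(Add(11861, 77437), Pow(Add(83, 64357020), -1)) = Mul(89298, Pow(64357103, -1)) = Mul(89298, Rational(1, 64357103)) = Rational(89298, 64357103)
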